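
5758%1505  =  1243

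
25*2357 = 58925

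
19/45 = 19/45 = 0.42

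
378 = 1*378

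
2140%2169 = 2140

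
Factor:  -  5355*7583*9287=  -  3^2 * 5^1*7^1*17^1*37^1*251^1*7583^1 = - 377116883955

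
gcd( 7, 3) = 1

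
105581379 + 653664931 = 759246310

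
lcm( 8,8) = 8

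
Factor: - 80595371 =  - 80595371^1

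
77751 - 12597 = 65154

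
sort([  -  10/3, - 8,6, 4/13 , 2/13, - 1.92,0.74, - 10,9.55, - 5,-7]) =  [ - 10, - 8, - 7, - 5,  -  10/3,-1.92, 2/13,4/13,0.74, 6 , 9.55 ] 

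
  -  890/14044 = - 1 + 6577/7022=-  0.06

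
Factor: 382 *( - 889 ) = -339598=- 2^1*7^1*127^1*191^1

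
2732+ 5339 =8071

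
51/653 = 51/653  =  0.08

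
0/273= 0 = 0.00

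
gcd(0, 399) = 399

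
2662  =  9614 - 6952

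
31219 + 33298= 64517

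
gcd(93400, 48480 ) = 40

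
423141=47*9003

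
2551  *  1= 2551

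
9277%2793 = 898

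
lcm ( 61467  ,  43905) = 307335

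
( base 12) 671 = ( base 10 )949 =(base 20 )279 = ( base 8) 1665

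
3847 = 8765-4918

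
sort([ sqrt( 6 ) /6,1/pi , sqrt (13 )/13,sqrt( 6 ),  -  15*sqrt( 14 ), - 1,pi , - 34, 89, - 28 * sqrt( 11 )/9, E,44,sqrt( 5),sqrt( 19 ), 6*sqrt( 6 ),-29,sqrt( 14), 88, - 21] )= [ - 15 * sqrt( 14) , - 34, - 29,  -  21, - 28 *sqrt( 11 )/9  ,-1,sqrt( 13 )/13, 1/pi, sqrt( 6)/6,  sqrt( 5),sqrt(6),E, pi,  sqrt( 14 ),sqrt( 19 ), 6*sqrt(6 ),44,88,89 ] 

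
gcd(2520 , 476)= 28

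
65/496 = 65/496 = 0.13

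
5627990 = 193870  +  5434120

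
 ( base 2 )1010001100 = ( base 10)652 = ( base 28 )n8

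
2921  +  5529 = 8450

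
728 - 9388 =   -  8660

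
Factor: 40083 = 3^1*31^1*431^1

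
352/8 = 44 = 44.00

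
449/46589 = 449/46589 = 0.01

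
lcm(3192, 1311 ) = 73416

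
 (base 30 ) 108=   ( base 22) 1J6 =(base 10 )908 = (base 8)1614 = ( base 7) 2435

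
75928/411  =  75928/411 =184.74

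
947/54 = 947/54 = 17.54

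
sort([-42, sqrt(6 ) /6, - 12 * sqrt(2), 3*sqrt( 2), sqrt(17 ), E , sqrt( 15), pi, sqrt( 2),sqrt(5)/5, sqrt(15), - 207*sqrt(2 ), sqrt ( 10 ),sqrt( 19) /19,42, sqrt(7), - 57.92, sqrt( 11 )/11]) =[-207*sqrt(2), - 57.92, - 42, - 12*sqrt (2 ) , sqrt(19) /19, sqrt(11 ) /11,  sqrt(6)/6,sqrt(5)/5, sqrt( 2 ), sqrt ( 7), E, pi , sqrt(10 ),sqrt(15 ), sqrt( 15 ), sqrt( 17 ), 3*sqrt( 2 ), 42]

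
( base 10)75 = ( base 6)203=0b1001011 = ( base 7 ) 135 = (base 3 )2210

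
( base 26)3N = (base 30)3B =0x65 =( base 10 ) 101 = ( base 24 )45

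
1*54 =54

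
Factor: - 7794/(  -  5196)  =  2^( - 1) * 3^1 = 3/2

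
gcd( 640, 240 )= 80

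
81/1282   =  81/1282=0.06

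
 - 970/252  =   - 485/126 = - 3.85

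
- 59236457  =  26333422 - 85569879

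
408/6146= 204/3073 = 0.07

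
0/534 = 0 = 0.00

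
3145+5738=8883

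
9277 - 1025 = 8252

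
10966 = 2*5483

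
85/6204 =85/6204= 0.01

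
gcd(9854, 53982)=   2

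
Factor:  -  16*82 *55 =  - 72160 = - 2^5*5^1*11^1 * 41^1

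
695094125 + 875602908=1570697033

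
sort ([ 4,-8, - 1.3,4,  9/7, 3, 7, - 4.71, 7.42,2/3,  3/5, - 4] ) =[ - 8 , - 4.71, - 4, - 1.3, 3/5,2/3  ,  9/7,3, 4,4 , 7,7.42]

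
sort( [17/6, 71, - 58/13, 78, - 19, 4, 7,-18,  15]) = [ - 19, - 18, - 58/13, 17/6,4, 7,15, 71,78]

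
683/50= 683/50 = 13.66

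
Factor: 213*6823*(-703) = -3^1*19^1*37^1*71^1* 6823^1 = -  1021669197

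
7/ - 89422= - 1 + 89415/89422  =  - 0.00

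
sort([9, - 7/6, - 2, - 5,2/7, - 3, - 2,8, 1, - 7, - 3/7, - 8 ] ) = [ - 8 , - 7, - 5, - 3, - 2, - 2,- 7/6, - 3/7 , 2/7, 1, 8 , 9 ]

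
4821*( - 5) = - 24105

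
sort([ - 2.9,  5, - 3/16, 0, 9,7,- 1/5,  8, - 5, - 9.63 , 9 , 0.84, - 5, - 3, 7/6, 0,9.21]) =[ -9.63, - 5, - 5, - 3, - 2.9, - 1/5, -3/16,0, 0,0.84, 7/6, 5, 7,8,  9, 9, 9.21]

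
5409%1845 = 1719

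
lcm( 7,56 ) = 56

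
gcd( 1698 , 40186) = 566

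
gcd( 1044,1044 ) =1044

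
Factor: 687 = 3^1*229^1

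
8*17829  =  142632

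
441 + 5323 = 5764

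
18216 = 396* 46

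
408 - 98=310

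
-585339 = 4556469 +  - 5141808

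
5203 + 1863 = 7066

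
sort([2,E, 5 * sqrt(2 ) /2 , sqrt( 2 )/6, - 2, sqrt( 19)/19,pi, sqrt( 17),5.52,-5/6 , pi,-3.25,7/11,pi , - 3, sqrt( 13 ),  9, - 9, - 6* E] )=[ - 6*E, - 9, - 3.25, - 3, - 2,-5/6, sqrt( 19)/19, sqrt( 2)/6, 7/11,  2, E, pi,  pi,  pi,5*sqrt( 2)/2, sqrt( 13), sqrt( 17), 5.52, 9] 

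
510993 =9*56777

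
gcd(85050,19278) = 1134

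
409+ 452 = 861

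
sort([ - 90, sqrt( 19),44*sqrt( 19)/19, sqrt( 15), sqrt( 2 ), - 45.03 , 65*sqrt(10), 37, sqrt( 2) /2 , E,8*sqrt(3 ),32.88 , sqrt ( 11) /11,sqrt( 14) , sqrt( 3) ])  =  [ - 90,-45.03,sqrt(11 )/11 , sqrt( 2 ) /2 , sqrt ( 2 ),sqrt( 3 ), E,sqrt( 14 ),sqrt (15 ), sqrt(19), 44*sqrt( 19)/19,  8* sqrt ( 3),32.88, 37,65*sqrt( 10 )]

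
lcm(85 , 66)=5610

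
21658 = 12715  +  8943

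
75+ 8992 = 9067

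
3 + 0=3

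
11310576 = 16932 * 668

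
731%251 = 229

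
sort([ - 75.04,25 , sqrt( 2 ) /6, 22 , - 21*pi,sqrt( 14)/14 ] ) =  [-75.04,-21*pi,sqrt( 2 ) /6,sqrt( 14)/14,22, 25 ] 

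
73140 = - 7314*( - 10) 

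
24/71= 24/71 = 0.34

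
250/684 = 125/342 = 0.37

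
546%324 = 222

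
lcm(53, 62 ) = 3286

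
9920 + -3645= 6275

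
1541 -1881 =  - 340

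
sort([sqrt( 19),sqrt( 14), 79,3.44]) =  [ 3.44, sqrt(14),sqrt( 19 ),79] 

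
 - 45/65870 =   -  9/13174 = - 0.00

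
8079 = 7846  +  233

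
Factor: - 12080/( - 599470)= 8/397 = 2^3* 397^(-1)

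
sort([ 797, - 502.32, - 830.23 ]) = [ - 830.23, - 502.32,  797 ] 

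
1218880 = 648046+570834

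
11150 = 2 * 5575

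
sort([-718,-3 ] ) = [ - 718, - 3 ] 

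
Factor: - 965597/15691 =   -  13^ ( - 1)*17^ (  -  1)  *  71^( - 1)*251^1*3847^1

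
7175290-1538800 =5636490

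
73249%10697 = 9067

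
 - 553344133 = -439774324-113569809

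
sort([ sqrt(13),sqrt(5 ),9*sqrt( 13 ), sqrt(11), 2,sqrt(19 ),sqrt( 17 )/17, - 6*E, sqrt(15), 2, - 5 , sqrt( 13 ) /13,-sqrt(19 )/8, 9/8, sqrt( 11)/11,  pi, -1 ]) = [ - 6*E, - 5,  -  1, - sqrt( 19)/8,  sqrt(17 )/17 , sqrt( 13)/13, sqrt( 11)/11,9/8,  2,2, sqrt( 5 ),pi, sqrt( 11 ),sqrt(13), sqrt( 15),sqrt(19),  9*sqrt( 13 )]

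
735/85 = 147/17 = 8.65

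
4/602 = 2/301 = 0.01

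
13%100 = 13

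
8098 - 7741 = 357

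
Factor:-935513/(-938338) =2^(- 1) * 469169^(-1)*935513^1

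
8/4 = 2 = 2.00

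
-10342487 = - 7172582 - 3169905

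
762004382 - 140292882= 621711500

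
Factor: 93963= 3^1*31321^1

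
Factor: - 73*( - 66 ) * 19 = 2^1*3^1 * 11^1 * 19^1*73^1= 91542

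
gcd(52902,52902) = 52902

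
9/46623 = 3/15541 =0.00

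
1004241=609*1649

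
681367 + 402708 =1084075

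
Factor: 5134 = 2^1 * 17^1 * 151^1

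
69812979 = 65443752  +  4369227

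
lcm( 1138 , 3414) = 3414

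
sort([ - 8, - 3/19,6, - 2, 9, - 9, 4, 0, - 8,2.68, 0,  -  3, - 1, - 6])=[ - 9, - 8, -8, - 6, - 3, - 2, - 1, - 3/19, 0, 0, 2.68,4, 6, 9 ] 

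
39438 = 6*6573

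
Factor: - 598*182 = -108836 = - 2^2*7^1 * 13^2*23^1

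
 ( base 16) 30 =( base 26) 1M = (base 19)2A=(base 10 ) 48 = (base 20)28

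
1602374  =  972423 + 629951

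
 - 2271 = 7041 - 9312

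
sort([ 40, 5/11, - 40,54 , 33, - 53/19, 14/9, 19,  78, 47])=[ - 40, - 53/19, 5/11, 14/9 , 19, 33, 40,47,54, 78 ] 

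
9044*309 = 2794596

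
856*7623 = 6525288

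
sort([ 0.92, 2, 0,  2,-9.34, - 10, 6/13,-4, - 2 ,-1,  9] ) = [ - 10 , - 9.34, - 4,-2, - 1,0, 6/13,0.92,2,2,  9]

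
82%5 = 2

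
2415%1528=887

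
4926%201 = 102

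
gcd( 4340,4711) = 7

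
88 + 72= 160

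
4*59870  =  239480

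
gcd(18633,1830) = 3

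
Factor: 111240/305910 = 4/11 = 2^2*11^(  -  1 ) 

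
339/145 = 2+49/145 = 2.34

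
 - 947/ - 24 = 39 + 11/24 = 39.46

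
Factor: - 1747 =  - 1747^1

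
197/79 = 197/79= 2.49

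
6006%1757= 735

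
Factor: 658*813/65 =2^1*3^1 *5^( - 1 )*7^1*13^( - 1 )*47^1*271^1 = 534954/65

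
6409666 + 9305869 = 15715535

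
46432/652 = 11608/163= 71.21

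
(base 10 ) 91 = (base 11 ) 83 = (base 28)37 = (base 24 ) 3J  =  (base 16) 5b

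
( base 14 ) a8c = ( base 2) 100000100100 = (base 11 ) 1625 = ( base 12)1258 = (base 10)2084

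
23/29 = 23/29  =  0.79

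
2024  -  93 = 1931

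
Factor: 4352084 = 2^2 *11^1*98911^1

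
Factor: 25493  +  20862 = 5^1*73^1 * 127^1 = 46355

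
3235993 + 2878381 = 6114374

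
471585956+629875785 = 1101461741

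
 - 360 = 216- 576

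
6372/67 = 6372/67   =  95.10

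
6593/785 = 8+313/785   =  8.40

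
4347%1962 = 423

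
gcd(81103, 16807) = 1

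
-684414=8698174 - 9382588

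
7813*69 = 539097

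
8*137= 1096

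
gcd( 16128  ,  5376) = 5376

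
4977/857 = 5 + 692/857 =5.81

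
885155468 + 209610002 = 1094765470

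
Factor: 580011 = 3^1 * 193337^1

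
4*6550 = 26200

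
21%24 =21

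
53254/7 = 53254/7 = 7607.71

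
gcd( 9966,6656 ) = 2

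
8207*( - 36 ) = -295452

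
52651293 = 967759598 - 915108305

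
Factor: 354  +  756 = 2^1 * 3^1*5^1*37^1 = 1110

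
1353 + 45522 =46875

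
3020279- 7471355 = -4451076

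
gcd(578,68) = 34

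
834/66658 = 417/33329 = 0.01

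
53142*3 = 159426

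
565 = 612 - 47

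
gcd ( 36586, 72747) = 1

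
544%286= 258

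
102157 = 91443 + 10714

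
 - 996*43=-42828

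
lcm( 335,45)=3015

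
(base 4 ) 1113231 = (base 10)5613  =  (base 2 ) 1010111101101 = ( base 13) 272A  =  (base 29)6JG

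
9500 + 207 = 9707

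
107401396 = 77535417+29865979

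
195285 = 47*4155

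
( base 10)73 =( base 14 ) 53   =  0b1001001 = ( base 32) 29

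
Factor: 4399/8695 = 5^( - 1) * 37^( - 1)* 47^( -1 )*53^1 * 83^1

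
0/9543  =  0 = 0.00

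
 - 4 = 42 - 46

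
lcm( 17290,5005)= 190190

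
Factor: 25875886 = 2^1*31^2*13463^1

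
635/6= 635/6 = 105.83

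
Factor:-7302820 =-2^2*5^1  *7^1*52163^1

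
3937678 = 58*67891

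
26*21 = 546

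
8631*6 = 51786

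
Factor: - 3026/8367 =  - 2^1* 3^(-1)*17^1* 89^1*2789^( - 1 )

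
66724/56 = 2383/2 = 1191.50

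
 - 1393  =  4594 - 5987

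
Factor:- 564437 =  - 564437^1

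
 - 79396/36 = -19849/9 = -2205.44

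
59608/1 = 59608 = 59608.00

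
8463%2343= 1434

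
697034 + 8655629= 9352663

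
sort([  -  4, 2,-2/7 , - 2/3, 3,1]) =[-4, - 2/3,-2/7,1,2, 3]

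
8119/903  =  8119/903 = 8.99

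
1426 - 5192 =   -  3766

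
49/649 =49/649  =  0.08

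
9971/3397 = 2  +  3177/3397 = 2.94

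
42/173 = 42/173 = 0.24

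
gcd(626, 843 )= 1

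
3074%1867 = 1207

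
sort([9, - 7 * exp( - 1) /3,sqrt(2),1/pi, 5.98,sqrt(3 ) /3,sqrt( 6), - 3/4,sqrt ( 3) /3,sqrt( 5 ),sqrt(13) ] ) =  [ - 7*exp( - 1 ) /3, - 3/4, 1/pi,sqrt (3)/3,sqrt(3)/3,sqrt( 2), sqrt(5),sqrt(6) , sqrt(13), 5.98 , 9] 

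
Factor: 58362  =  2^1 *3^1*71^1*137^1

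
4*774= 3096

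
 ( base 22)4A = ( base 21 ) 4E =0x62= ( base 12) 82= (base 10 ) 98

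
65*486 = 31590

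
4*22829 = 91316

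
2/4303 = 2/4303 = 0.00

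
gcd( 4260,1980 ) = 60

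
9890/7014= 4945/3507= 1.41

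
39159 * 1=39159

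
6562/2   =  3281 = 3281.00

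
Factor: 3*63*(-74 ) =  - 2^1  *3^3*7^1 * 37^1 = - 13986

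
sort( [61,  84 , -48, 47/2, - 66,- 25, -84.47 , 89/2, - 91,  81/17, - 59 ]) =[- 91,  -  84.47, - 66,-59 , - 48, -25  ,  81/17, 47/2,89/2, 61,84]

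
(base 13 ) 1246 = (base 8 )5041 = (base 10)2593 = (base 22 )57J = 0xA21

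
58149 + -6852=51297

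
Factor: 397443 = 3^1*17^1*7793^1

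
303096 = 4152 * 73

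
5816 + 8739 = 14555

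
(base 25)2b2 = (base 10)1527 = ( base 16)5f7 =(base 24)2ff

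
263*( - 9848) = -2590024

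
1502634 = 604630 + 898004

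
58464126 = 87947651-29483525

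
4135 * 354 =1463790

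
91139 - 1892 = 89247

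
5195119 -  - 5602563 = 10797682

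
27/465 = 9/155 = 0.06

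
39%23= 16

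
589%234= 121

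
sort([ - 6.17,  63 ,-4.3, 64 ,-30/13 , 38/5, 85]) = [-6.17, - 4.3,-30/13,38/5, 63 , 64,85 ] 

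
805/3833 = 805/3833 = 0.21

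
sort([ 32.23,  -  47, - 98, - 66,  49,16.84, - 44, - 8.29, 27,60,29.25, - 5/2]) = [ - 98, - 66, - 47,-44,  -  8.29, - 5/2, 16.84,  27,  29.25, 32.23, 49 , 60]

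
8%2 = 0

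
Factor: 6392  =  2^3 * 17^1* 47^1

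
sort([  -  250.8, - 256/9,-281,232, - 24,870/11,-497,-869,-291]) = [ - 869, - 497, - 291, - 281,- 250.8, - 256/9, - 24 , 870/11, 232 ]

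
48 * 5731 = 275088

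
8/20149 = 8/20149 = 0.00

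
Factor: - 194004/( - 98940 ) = 3^1*5^( - 1 )*97^(-1 )*317^1  =  951/485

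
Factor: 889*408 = 362712 = 2^3*3^1*7^1*17^1*127^1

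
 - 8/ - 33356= 2/8339  =  0.00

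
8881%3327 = 2227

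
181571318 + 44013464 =225584782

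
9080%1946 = 1296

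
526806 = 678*777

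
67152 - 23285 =43867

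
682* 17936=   12232352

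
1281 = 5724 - 4443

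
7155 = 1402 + 5753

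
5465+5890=11355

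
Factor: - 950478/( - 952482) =158413/158747 = 157^1*1009^1 * 158747^( - 1)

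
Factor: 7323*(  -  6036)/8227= -2^2*3^2*19^(-1)*433^( - 1 ) *503^1*2441^1 = -  44201628/8227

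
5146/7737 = 5146/7737 = 0.67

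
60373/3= 20124+1/3 = 20124.33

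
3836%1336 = 1164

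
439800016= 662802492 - 223002476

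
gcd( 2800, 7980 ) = 140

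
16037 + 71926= 87963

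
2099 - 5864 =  - 3765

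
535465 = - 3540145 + 4075610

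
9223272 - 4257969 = 4965303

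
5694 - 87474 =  - 81780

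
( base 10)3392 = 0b110101000000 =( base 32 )3A0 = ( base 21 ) 7eb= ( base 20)89C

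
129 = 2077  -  1948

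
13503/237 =56 + 77/79 = 56.97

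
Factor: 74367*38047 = 2829441249= 3^2*8263^1*38047^1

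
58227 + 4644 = 62871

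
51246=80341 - 29095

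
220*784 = 172480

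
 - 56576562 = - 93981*602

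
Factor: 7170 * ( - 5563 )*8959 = - 2^1*  3^1*5^1 * 17^2*31^1*239^1*5563^1 = - 357345034890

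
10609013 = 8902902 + 1706111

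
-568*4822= - 2738896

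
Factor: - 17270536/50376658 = - 2^2*  139^( - 1)*181211^ ( - 1)*  2158817^1=- 8635268/25188329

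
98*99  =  9702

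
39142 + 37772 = 76914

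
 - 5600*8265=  - 46284000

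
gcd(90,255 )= 15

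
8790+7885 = 16675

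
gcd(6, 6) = 6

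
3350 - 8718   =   - 5368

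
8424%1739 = 1468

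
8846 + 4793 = 13639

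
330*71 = 23430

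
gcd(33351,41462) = 1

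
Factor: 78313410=2^1*3^2*5^1*7^1 *197^1*631^1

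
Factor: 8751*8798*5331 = 410440609638 = 2^1*3^2*53^1*83^1*1777^1*2917^1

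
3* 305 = 915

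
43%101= 43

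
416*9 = 3744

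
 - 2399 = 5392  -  7791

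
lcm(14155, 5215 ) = 99085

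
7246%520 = 486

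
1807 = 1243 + 564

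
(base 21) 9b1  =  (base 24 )771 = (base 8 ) 10151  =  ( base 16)1069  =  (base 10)4201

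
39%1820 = 39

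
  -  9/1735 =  - 9/1735 = - 0.01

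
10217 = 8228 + 1989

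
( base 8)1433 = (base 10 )795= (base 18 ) 283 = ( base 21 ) 1gi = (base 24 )193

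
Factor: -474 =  - 2^1*3^1*79^1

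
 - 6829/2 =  - 6829/2= - 3414.50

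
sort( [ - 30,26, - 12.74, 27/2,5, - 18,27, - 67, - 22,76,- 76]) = [ - 76,-67,  -  30, - 22, - 18 , - 12.74,5, 27/2,26, 27,76 ] 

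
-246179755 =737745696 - 983925451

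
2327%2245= 82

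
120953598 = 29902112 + 91051486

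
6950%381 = 92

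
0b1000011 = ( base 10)67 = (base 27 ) 2d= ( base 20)37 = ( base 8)103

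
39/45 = 13/15=0.87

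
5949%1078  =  559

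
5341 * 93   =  496713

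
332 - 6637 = -6305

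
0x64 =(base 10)100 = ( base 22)4C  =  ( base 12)84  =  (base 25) 40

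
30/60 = 1/2 = 0.50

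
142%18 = 16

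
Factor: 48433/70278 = 2^( - 1)*3^(  -  1) *7^1* 11^1*13^(-1 )*37^1 *53^(-1 )  =  2849/4134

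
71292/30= 11882/5   =  2376.40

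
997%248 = 5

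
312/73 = 312/73 = 4.27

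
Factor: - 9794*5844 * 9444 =  -  2^5*3^2 * 59^1*83^1 * 487^1 *787^1 = -540538068384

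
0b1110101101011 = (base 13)3574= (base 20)igb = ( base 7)30646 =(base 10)7531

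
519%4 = 3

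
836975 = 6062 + 830913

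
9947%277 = 252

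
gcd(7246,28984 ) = 7246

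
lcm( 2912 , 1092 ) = 8736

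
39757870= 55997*710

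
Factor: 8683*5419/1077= 47053177/1077 = 3^(-1)*19^1 * 359^( - 1)*457^1 * 5419^1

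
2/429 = 2/429 =0.00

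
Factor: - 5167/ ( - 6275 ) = 5^( - 2 )*251^( - 1)*5167^1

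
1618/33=1618/33 = 49.03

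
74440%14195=3465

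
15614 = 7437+8177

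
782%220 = 122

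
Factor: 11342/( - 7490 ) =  - 53/35=- 5^ ( - 1 )*7^( - 1) * 53^1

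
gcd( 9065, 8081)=1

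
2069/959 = 2 + 151/959 = 2.16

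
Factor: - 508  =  -2^2*127^1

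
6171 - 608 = 5563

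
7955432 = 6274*1268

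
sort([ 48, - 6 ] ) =[ - 6 , 48] 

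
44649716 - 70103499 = -25453783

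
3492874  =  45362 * 77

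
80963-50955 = 30008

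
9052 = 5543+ 3509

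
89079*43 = 3830397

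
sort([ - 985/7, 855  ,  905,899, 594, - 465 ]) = [-465, - 985/7, 594, 855, 899 , 905 ]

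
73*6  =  438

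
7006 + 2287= 9293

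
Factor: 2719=2719^1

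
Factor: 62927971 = 47^1*73^1*18341^1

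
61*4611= 281271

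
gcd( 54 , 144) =18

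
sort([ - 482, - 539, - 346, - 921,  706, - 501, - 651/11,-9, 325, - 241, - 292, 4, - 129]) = [ - 921, - 539, - 501,- 482, - 346, - 292, - 241, - 129,-651/11, - 9,4, 325,706]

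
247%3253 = 247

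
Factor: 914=2^1*457^1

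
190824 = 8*23853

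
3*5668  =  17004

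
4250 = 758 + 3492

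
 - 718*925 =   -  664150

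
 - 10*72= -720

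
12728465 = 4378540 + 8349925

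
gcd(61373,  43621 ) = 1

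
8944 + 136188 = 145132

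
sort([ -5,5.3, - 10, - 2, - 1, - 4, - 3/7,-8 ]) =[-10 ,  -  8 , - 5, - 4,-2, - 1, - 3/7,5.3]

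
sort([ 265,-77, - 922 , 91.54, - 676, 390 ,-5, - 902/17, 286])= [ - 922, - 676,-77, - 902/17,-5, 91.54, 265, 286, 390 ] 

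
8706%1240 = 26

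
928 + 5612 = 6540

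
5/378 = 5/378=0.01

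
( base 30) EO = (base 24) IC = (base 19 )147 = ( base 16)1bc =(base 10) 444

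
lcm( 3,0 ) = 0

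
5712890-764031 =4948859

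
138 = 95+43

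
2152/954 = 2 + 122/477 = 2.26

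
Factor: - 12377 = -12377^1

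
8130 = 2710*3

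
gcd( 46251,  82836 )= 27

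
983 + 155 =1138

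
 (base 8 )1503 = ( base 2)1101000011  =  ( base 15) 3AA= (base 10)835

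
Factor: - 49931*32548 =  - 1625154188 = - 2^2*7^2*79^1 * 103^1*1019^1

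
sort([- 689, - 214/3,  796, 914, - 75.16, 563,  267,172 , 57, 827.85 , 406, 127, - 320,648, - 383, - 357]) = [-689,-383, - 357,-320,-75.16, - 214/3,  57,  127,172  ,  267,406, 563,648, 796, 827.85,914]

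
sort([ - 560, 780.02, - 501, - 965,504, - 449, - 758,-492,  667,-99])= [ - 965, - 758, - 560,- 501, - 492, - 449, - 99, 504,667,780.02 ]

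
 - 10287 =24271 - 34558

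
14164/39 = 14164/39 = 363.18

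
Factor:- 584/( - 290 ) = 292/145=2^2*5^( - 1 ) *29^ (  -  1 )*73^1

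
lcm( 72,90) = 360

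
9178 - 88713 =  -79535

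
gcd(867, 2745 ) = 3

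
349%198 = 151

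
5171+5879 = 11050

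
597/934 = 597/934=0.64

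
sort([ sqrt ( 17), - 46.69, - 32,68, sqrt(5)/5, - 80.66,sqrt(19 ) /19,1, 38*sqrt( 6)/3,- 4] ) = [ - 80.66,- 46.69, - 32, - 4, sqrt(19)/19,  sqrt( 5 ) /5 , 1,  sqrt(17 ),38 * sqrt( 6)/3, 68 ]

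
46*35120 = 1615520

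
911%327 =257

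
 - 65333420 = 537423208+- 602756628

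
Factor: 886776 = 2^3*3^1*11^1*3359^1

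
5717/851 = 6 + 611/851 = 6.72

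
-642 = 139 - 781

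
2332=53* 44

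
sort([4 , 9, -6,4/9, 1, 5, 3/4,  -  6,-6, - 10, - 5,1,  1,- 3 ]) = [ - 10,-6, - 6,-6,-5,-3,  4/9,3/4,1,1,  1, 4,  5,9 ] 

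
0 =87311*0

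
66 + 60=126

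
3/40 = 3/40 = 0.07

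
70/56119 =10/8017 =0.00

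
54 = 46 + 8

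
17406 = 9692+7714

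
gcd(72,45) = 9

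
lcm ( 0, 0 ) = 0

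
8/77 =8/77 = 0.10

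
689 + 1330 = 2019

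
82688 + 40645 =123333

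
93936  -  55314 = 38622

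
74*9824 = 726976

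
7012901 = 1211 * 5791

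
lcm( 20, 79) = 1580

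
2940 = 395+2545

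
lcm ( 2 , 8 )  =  8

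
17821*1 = 17821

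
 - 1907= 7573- 9480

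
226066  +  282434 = 508500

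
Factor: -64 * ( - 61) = 3904 = 2^6*61^1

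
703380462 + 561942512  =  1265322974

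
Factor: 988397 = 17^1*53^1*1097^1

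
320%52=8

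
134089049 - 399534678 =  - 265445629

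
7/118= 7/118 = 0.06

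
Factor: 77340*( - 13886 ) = -2^3 *3^1*5^1  *53^1 * 131^1*1289^1   =  - 1073943240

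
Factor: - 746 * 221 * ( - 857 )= 2^1 *13^1*17^1*373^1 * 857^1=141290162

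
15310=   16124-814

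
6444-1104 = 5340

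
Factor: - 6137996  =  -2^2*1534499^1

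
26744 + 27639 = 54383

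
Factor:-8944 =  - 2^4*13^1*43^1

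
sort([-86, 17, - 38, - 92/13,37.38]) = [ - 86, - 38,  -  92/13,  17, 37.38 ] 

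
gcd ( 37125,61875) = 12375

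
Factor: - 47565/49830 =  - 21/22 = - 2^ ( - 1) * 3^1*7^1*11^( - 1)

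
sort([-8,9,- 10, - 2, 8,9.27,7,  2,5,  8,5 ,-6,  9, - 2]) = [ - 10 , - 8, - 6,-2 , - 2, 2, 5, 5, 7, 8,  8, 9,9,9.27 ]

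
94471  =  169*559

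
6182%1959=305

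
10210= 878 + 9332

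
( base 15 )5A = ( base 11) 78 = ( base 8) 125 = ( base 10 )85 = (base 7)151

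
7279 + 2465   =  9744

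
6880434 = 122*56397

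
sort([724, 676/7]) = [ 676/7,724 ] 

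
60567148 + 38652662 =99219810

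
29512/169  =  174 + 106/169 = 174.63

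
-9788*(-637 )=6234956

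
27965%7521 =5402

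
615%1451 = 615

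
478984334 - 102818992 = 376165342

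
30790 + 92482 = 123272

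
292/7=292/7 = 41.71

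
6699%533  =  303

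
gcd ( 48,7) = 1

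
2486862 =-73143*( - 34 ) 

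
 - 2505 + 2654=149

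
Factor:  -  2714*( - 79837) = 216677618=2^1*  23^1 * 29^1*59^1*2753^1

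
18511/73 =18511/73 = 253.58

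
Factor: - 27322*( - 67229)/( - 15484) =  - 11625511/98 = - 2^( - 1)*7^(- 2 ) * 19^1*23^1 * 37^1 *719^1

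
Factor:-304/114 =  - 8/3  =  - 2^3*3^( - 1 )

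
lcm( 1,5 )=5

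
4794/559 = 8 + 322/559 = 8.58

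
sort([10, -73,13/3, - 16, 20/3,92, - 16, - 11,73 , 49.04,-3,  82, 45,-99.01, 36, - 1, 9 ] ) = [ - 99.01,  -  73, - 16 , - 16, - 11, - 3, - 1, 13/3, 20/3,9, 10,36, 45,  49.04,73, 82,92]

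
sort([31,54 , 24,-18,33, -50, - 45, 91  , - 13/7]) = [ - 50,-45, - 18, - 13/7, 24,31,33,54, 91]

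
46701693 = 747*62519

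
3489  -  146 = 3343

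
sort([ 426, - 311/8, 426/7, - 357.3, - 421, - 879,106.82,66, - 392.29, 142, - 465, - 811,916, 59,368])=[ - 879,  -  811, - 465 ,-421,-392.29, - 357.3,-311/8 , 59, 426/7,66, 106.82 , 142, 368 , 426,916 ] 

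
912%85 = 62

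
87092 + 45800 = 132892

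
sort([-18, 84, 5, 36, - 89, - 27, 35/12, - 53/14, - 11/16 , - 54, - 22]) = [ - 89, - 54,  -  27, - 22, - 18 , - 53/14,-11/16, 35/12, 5, 36,84 ] 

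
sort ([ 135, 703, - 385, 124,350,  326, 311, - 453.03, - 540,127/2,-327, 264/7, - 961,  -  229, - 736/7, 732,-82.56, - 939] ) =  [ - 961, - 939, - 540,-453.03, - 385 , - 327, - 229, - 736/7, - 82.56, 264/7, 127/2,124, 135, 311,  326, 350,703,  732] 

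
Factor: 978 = 2^1* 3^1*163^1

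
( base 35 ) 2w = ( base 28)3I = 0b1100110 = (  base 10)102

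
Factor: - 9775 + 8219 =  - 1556= - 2^2*389^1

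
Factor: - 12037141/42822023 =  - 43^( - 1 ) * 59^(-1) * 16879^(- 1)*12037141^1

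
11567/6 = 11567/6 = 1927.83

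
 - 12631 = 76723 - 89354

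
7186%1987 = 1225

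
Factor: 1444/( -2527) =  - 2^2*7^(-1 )=-  4/7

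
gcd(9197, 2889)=1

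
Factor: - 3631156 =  - 2^2 * 79^1*11491^1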